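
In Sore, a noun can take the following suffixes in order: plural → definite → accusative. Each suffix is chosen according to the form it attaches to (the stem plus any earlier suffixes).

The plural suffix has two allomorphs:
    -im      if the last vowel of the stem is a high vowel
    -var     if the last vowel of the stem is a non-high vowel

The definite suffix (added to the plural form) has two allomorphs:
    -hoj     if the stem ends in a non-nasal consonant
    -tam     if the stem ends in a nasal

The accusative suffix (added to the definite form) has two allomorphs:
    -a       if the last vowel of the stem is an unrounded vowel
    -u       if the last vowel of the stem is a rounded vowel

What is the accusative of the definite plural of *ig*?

*ig* — last vowel /i/ (a high vowel) → -im → *igim*.
The final consonant of the plural form *igim* is /m/, which is a nasal, so the definite suffix is -tam, giving *igimtam*.
The definite form *igimtam* — last vowel /a/ (an unrounded vowel) → -a → *igimtama*.

igimtama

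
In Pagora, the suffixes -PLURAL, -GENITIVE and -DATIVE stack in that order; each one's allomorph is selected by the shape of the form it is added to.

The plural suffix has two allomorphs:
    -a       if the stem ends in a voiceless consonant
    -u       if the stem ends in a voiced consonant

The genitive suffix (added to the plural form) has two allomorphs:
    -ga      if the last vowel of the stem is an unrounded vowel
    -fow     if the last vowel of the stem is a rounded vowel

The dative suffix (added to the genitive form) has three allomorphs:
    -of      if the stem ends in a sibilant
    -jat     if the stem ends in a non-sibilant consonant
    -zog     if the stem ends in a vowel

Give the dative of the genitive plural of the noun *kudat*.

The final consonant of *kudat* is /t/, which is voiceless, so the plural suffix is -a, giving *kudata*.
The plural form *kudata*: last vowel = /a/, an unrounded vowel → -ga → *kudataga*.
The final sound of the genitive form *kudataga* is /a/, which is a vowel, so the dative suffix is -zog, giving *kudatagazog*.

kudatagazog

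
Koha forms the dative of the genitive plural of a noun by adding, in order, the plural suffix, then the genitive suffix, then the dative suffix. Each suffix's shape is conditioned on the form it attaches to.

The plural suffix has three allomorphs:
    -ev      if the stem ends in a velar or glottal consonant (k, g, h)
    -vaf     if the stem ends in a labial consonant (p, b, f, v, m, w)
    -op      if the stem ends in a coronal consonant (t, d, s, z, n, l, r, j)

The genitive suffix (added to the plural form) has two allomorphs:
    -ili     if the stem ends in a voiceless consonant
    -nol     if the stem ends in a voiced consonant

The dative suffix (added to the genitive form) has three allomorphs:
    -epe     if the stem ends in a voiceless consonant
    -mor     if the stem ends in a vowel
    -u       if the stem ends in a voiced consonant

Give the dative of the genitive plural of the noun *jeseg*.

*jeseg*: final consonant = /g/, velar/glottal → -ev → *jesegev*.
Since the final consonant of the plural form *jesegev* is /v/ (voiced), it takes -nol, giving *jesegevnol*.
Since the final sound of the genitive form *jesegevnol* is /l/ (a voiced consonant), it takes -u, giving *jesegevnolu*.

jesegevnolu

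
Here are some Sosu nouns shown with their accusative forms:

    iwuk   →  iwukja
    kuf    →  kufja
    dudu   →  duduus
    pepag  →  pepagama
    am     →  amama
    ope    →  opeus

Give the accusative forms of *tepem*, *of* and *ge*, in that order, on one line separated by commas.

The alternation tracks the final sound of the stem — -ja when the stem ends in a voiceless consonant (*iwuk*, *kuf*); -ama when the stem ends in a voiced consonant (*pepag*, *am*); -us when the stem ends in a vowel (*dudu*, *ope*).
*tepem* — final sound /m/ (a voiced consonant) → -ama → *tepemama*.
*of* — final sound /f/ (a voiceless consonant) → -ja → *ofja*.
*ge* — final sound /e/ (a vowel) → -us → *geus*.

tepemama, ofja, geus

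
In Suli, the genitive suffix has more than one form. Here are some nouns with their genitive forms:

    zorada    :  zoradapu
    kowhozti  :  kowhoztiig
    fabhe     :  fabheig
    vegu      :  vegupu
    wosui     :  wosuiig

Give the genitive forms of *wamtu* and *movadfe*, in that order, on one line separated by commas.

wamtupu, movadfeig

The pattern is front/back vowel harmony: -ig when the last vowel of the stem is a front vowel (*kowhozti*, *fabhe*, *wosui*); -pu when the last vowel of the stem is a back vowel (*zorada*, *vegu*).
Since the last vowel of *wamtu* is /u/ (a back vowel), it takes -pu, giving *wamtupu*.
Since the last vowel of *movadfe* is /e/ (a front vowel), it takes -ig, giving *movadfeig*.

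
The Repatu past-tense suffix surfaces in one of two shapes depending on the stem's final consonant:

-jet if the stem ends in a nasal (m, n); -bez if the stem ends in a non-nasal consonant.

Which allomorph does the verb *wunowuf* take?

-bez

Since the final consonant of *wunowuf* is /f/ (non-nasal), it takes -bez.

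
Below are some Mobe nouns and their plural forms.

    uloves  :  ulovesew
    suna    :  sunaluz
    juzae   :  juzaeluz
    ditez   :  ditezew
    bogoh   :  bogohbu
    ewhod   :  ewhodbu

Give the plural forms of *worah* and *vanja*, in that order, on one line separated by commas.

The suffix is conditioned by the final sound: -ew when the stem ends in a sibilant (*uloves*, *ditez*); -bu when the stem ends in a non-sibilant consonant (*bogoh*, *ewhod*); -luz when the stem ends in a vowel (*suna*, *juzae*).
*worah*: final sound = /h/, a non-sibilant consonant → -bu → *worahbu*.
Since the final sound of *vanja* is /a/ (a vowel), it takes -luz, giving *vanjaluz*.

worahbu, vanjaluz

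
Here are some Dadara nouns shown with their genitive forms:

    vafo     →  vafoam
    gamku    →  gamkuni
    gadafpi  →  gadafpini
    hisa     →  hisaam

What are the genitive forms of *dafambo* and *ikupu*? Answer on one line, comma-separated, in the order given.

dafamboam, ikupuni

Looking at the last vowel of each stem: -ni when the last vowel of the stem is a high vowel (*gamku*, *gadafpi*); -am when the last vowel of the stem is a non-high vowel (*vafo*, *hisa*).
The last vowel of *dafambo* is /o/, which is a non-high vowel, so the suffix is -am, giving *dafamboam*.
*ikupu*: last vowel = /u/, a high vowel → -ni → *ikupuni*.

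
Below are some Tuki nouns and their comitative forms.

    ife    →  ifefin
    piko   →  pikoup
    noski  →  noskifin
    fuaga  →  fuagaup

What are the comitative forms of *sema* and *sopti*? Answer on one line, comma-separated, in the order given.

The suffix is conditioned by the last vowel: -fin when the last vowel of the stem is a front vowel (*ife*, *noski*); -up when the last vowel of the stem is a back vowel (*piko*, *fuaga*).
*sema* — last vowel /a/ (a back vowel) → -up → *semaup*.
*sopti* — last vowel /i/ (a front vowel) → -fin → *soptifin*.

semaup, soptifin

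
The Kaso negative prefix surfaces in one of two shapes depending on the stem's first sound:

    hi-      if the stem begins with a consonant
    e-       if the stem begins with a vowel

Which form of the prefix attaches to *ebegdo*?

The first sound of *ebegdo* is /e/, which is a vowel, so the prefix is e-.

e-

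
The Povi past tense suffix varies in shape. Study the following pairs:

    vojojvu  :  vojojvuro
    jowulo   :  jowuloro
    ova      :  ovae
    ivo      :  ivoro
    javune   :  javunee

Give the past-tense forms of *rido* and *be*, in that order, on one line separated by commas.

ridoro, bee

The pattern is rounding harmony: -ro when the last vowel of the stem is a rounded vowel (*vojojvu*, *jowulo*, *ivo*); -e when the last vowel of the stem is an unrounded vowel (*ova*, *javune*).
Since the last vowel of *rido* is /o/ (a rounded vowel), it takes -ro, giving *ridoro*.
*be* — last vowel /e/ (an unrounded vowel) → -e → *bee*.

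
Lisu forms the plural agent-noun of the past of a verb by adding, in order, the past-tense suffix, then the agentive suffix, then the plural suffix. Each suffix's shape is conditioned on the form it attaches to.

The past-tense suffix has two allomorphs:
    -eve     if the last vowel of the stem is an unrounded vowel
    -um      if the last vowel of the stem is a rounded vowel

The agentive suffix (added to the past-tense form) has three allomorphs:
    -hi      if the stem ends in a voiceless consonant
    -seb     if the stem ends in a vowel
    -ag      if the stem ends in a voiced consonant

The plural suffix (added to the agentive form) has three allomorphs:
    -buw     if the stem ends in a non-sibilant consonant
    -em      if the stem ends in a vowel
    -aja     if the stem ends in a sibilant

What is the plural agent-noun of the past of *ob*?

The last vowel of *ob* is /o/, which is a rounded vowel, so the past-tense suffix is -um, giving *obum*.
The final sound of the past-tense form *obum* is /m/, which is a voiced consonant, so the agentive suffix is -ag, giving *obumag*.
The agentive form *obumag* — final sound /g/ (a non-sibilant consonant) → -buw → *obumagbuw*.

obumagbuw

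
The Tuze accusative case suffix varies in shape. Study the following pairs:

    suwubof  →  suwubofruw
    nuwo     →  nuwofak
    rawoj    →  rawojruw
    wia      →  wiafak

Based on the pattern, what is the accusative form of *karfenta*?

The pattern is consonant vs. vowel: -ruw when the stem ends in a consonant (*suwubof*, *rawoj*); -fak when the stem ends in a vowel (*nuwo*, *wia*).
Since the final sound of *karfenta* is /a/ (a vowel), it takes -fak, giving *karfentafak*.

karfentafak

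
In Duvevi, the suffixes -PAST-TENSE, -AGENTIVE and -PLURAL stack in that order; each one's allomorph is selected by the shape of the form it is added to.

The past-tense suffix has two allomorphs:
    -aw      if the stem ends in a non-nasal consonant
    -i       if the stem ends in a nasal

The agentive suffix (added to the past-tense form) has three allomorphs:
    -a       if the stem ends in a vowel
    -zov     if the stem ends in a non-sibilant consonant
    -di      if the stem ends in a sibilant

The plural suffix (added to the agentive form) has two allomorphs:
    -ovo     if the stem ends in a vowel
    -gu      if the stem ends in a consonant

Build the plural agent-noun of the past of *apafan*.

The final consonant of *apafan* is /n/, which is a nasal, so the past-tense suffix is -i, giving *apafani*.
The past-tense form *apafani*: final sound = /i/, a vowel → -a → *apafania*.
The agentive form *apafania*: final sound = /a/, a vowel → -ovo → *apafaniaovo*.

apafaniaovo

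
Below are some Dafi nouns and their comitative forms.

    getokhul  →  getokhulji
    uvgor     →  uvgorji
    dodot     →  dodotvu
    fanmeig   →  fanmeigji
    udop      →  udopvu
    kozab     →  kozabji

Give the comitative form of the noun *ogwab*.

The alternation tracks the final consonant of the stem — -vu when the stem ends in a voiceless consonant (*dodot*, *udop*); -ji when the stem ends in a voiced consonant (*getokhul*, *uvgor*, *fanmeig*, *kozab*).
The final consonant of *ogwab* is /b/, which is voiced, so the suffix is -ji, giving *ogwabji*.

ogwabji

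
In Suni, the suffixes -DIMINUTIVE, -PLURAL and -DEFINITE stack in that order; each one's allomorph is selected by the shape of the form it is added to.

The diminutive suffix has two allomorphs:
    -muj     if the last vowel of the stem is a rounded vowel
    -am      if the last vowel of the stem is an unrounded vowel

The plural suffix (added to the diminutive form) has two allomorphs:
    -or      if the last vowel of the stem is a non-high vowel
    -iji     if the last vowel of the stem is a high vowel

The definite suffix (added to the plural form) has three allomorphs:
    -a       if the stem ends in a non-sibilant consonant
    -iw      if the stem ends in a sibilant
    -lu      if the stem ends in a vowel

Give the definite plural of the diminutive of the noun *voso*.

vosomujijilu

The last vowel of *voso* is /o/, which is a rounded vowel, so the diminutive suffix is -muj, giving *vosomuj*.
The diminutive form *vosomuj* — last vowel /u/ (a high vowel) → -iji → *vosomujiji*.
The final sound of the plural form *vosomujiji* is /i/, which is a vowel, so the definite suffix is -lu, giving *vosomujijilu*.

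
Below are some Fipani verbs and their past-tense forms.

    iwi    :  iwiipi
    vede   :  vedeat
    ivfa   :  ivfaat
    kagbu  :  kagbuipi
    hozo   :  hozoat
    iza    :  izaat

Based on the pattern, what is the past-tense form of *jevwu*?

The pattern is height harmony: -ipi when the last vowel of the stem is a high vowel (*iwi*, *kagbu*); -at when the last vowel of the stem is a non-high vowel (*vede*, *ivfa*, *hozo*, *iza*).
*jevwu*: last vowel = /u/, a high vowel → -ipi → *jevwuipi*.

jevwuipi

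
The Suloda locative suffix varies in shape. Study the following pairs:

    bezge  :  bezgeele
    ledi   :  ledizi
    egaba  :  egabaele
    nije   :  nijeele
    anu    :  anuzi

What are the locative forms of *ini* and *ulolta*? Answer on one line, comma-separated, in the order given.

inizi, uloltaele

Looking at the last vowel of each stem: -zi when the last vowel of the stem is a high vowel (*ledi*, *anu*); -ele when the last vowel of the stem is a non-high vowel (*bezge*, *egaba*, *nije*).
The last vowel of *ini* is /i/, which is a high vowel, so the suffix is -zi, giving *inizi*.
Since the last vowel of *ulolta* is /a/ (a non-high vowel), it takes -ele, giving *uloltaele*.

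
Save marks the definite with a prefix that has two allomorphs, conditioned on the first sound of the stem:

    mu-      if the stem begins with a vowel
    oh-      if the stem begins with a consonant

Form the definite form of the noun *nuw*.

*nuw*: first sound = /n/, a consonant → oh- → *ohnuw*.

ohnuw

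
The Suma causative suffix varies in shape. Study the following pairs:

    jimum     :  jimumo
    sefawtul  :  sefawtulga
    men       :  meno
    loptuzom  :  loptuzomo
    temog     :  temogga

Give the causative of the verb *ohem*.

ohemo

Looking at the final consonant of each stem: -o when the stem ends in a nasal (*jimum*, *men*, *loptuzom*); -ga when the stem ends in a non-nasal consonant (*sefawtul*, *temog*).
Since the final consonant of *ohem* is /m/ (a nasal), it takes -o, giving *ohemo*.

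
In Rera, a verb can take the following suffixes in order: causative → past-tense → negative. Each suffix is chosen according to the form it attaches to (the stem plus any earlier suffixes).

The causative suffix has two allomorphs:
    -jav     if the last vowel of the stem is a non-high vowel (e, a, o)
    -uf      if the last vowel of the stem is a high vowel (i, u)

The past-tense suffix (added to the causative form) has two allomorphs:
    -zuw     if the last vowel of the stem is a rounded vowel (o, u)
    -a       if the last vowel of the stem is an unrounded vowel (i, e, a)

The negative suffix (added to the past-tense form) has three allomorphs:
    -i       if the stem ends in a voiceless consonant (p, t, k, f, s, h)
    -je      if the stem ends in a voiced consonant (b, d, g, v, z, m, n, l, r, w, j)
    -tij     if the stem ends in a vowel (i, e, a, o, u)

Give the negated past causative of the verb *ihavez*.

ihavezjavatij

The last vowel of *ihavez* is /e/, which is a non-high vowel, so the causative suffix is -jav, giving *ihavezjav*.
Since the last vowel of the causative form *ihavezjav* is /a/ (an unrounded vowel), it takes -a, giving *ihavezjava*.
The past-tense form *ihavezjava*: final sound = /a/, a vowel → -tij → *ihavezjavatij*.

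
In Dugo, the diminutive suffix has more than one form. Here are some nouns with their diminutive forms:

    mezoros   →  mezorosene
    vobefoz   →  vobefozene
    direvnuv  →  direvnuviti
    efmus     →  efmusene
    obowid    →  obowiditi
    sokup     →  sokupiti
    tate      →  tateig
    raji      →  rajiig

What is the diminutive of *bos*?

bosene

The pattern is sibilance of the final sound: -ene when the stem ends in a sibilant (*mezoros*, *vobefoz*, *efmus*); -iti when the stem ends in a non-sibilant consonant (*direvnuv*, *obowid*, *sokup*); -ig when the stem ends in a vowel (*tate*, *raji*).
Since the final sound of *bos* is /s/ (a sibilant), it takes -ene, giving *bosene*.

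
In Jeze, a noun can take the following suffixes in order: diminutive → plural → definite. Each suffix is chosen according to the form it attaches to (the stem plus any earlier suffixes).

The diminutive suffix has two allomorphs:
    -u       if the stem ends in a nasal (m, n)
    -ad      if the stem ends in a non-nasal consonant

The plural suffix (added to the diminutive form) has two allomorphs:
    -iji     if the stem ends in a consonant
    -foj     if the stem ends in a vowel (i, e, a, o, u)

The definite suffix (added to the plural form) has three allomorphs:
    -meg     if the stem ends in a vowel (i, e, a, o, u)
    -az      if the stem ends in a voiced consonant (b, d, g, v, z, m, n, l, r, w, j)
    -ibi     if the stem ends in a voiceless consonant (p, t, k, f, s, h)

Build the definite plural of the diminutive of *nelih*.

*nelih* — final consonant /h/ (non-nasal) → -ad → *nelihad*.
The diminutive form *nelihad*: final sound = /d/, a consonant → -iji → *nelihadiji*.
Since the final sound of the plural form *nelihadiji* is /i/ (a vowel), it takes -meg, giving *nelihadijimeg*.

nelihadijimeg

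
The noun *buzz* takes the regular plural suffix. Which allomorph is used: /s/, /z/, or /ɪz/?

/ɪz/

The stem *buzz* ends in a sibilant (/s, z, ʃ, ʒ, tʃ, dʒ/).
The plural suffix surfaces as /ɪz/ after sibilants, /s/ after other voiceless consonants, and /z/ after other voiced sounds.
So the plural -s on *buzz* is pronounced /ɪz/.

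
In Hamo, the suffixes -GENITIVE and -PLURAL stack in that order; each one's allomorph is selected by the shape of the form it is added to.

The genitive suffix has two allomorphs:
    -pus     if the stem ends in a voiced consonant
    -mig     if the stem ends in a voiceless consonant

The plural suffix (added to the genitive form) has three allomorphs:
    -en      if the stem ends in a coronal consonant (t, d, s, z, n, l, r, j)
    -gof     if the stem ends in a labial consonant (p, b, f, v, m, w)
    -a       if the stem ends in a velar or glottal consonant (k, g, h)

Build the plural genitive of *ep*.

epmiga

Since the final consonant of *ep* is /p/ (voiceless), it takes -mig, giving *epmig*.
Since the final consonant of the genitive form *epmig* is /g/ (velar/glottal), it takes -a, giving *epmiga*.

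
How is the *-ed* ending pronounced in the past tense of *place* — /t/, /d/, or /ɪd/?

/t/

The stem *place* ends in a voiceless consonant other than /t/.
The -ed suffix is realized as /ɪd/ after /t, d/; as /t/ after other voiceless consonants; and as /d/ after other voiced sounds.
So -ed on *place* is pronounced /t/.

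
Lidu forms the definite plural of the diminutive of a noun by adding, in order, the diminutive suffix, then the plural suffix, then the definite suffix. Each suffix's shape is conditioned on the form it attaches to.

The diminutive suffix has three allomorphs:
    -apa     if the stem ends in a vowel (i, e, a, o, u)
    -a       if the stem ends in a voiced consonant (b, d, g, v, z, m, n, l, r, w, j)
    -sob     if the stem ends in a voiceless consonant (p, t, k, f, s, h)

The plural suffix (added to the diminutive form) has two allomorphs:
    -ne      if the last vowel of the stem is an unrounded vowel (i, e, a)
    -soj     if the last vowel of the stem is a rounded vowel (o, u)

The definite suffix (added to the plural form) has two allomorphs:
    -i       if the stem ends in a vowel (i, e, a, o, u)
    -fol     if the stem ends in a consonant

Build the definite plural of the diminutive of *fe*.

Since the final sound of *fe* is /e/ (a vowel), it takes -apa, giving *feapa*.
The diminutive form *feapa* — last vowel /a/ (an unrounded vowel) → -ne → *feapane*.
Since the final sound of the plural form *feapane* is /e/ (a vowel), it takes -i, giving *feapanei*.

feapanei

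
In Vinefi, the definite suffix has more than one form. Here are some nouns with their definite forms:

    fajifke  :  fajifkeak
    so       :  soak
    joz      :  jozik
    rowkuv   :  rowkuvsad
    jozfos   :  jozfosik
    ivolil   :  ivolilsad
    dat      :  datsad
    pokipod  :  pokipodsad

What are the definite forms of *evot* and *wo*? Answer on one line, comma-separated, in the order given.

evotsad, woak

The suffix is conditioned by the final sound: -ik when the stem ends in a sibilant (*joz*, *jozfos*); -sad when the stem ends in a non-sibilant consonant (*rowkuv*, *ivolil*, *dat*, *pokipod*); -ak when the stem ends in a vowel (*fajifke*, *so*).
*evot* — final sound /t/ (a non-sibilant consonant) → -sad → *evotsad*.
*wo*: final sound = /o/, a vowel → -ak → *woak*.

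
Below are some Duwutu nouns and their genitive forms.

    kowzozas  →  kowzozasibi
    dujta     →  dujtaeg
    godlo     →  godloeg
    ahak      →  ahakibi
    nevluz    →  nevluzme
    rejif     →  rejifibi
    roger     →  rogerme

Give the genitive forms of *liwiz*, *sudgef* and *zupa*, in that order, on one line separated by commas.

The alternation tracks the final sound of the stem — -ibi when the stem ends in a voiceless consonant (*kowzozas*, *ahak*, *rejif*); -me when the stem ends in a voiced consonant (*nevluz*, *roger*); -eg when the stem ends in a vowel (*dujta*, *godlo*).
*liwiz* — final sound /z/ (a voiced consonant) → -me → *liwizme*.
*sudgef* — final sound /f/ (a voiceless consonant) → -ibi → *sudgefibi*.
The final sound of *zupa* is /a/, which is a vowel, so the suffix is -eg, giving *zupaeg*.

liwizme, sudgefibi, zupaeg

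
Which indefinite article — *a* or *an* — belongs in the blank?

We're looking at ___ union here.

a

The indefinite article is chosen by the initial *sound* of the following word, not its spelling.
*union* begins with the sound /juː/ (u pronounced /juː/) — a consonant sound.
So the article is *a*: We're looking at a union here.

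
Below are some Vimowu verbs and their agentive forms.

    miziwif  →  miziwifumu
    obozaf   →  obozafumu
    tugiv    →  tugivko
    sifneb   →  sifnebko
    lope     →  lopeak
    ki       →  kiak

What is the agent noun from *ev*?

evko

The alternation tracks the final sound of the stem — -umu when the stem ends in a voiceless consonant (*miziwif*, *obozaf*); -ko when the stem ends in a voiced consonant (*tugiv*, *sifneb*); -ak when the stem ends in a vowel (*lope*, *ki*).
Since the final sound of *ev* is /v/ (a voiced consonant), it takes -ko, giving *evko*.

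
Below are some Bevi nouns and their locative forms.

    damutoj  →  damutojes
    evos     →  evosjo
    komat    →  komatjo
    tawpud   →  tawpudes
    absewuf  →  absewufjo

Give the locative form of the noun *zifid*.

zifides

The suffix is conditioned by the final consonant: -jo when the stem ends in a voiceless consonant (*evos*, *komat*, *absewuf*); -es when the stem ends in a voiced consonant (*damutoj*, *tawpud*).
*zifid* — final consonant /d/ (voiced) → -es → *zifides*.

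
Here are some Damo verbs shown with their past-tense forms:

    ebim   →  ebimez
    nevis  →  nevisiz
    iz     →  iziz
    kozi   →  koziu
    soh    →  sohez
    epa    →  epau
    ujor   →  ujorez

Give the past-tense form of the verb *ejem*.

ejemez

The pattern is sibilance of the final sound: -iz when the stem ends in a sibilant (*nevis*, *iz*); -ez when the stem ends in a non-sibilant consonant (*ebim*, *soh*, *ujor*); -u when the stem ends in a vowel (*kozi*, *epa*).
Since the final sound of *ejem* is /m/ (a non-sibilant consonant), it takes -ez, giving *ejemez*.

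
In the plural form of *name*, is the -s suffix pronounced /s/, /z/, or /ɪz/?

The stem *name* ends in a voiced non-sibilant sound.
The plural suffix surfaces as /ɪz/ after sibilants, /s/ after other voiceless consonants, and /z/ after other voiced sounds.
So the plural -s on *name* is pronounced /z/.

/z/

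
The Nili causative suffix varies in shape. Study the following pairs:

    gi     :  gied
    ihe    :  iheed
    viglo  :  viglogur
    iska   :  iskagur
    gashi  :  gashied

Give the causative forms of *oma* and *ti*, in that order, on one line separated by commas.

Looking at the last vowel of each stem: -ed when the last vowel of the stem is a front vowel (*gi*, *ihe*, *gashi*); -gur when the last vowel of the stem is a back vowel (*viglo*, *iska*).
Since the last vowel of *oma* is /a/ (a back vowel), it takes -gur, giving *omagur*.
The last vowel of *ti* is /i/, which is a front vowel, so the suffix is -ed, giving *tied*.

omagur, tied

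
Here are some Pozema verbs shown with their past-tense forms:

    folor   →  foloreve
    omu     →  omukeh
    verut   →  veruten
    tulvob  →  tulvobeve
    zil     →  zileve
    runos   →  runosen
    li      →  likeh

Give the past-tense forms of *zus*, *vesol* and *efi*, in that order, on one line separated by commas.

The suffix is conditioned by the final sound: -en when the stem ends in a voiceless consonant (*verut*, *runos*); -eve when the stem ends in a voiced consonant (*folor*, *tulvob*, *zil*); -keh when the stem ends in a vowel (*omu*, *li*).
Since the final sound of *zus* is /s/ (a voiceless consonant), it takes -en, giving *zusen*.
Since the final sound of *vesol* is /l/ (a voiced consonant), it takes -eve, giving *vesoleve*.
Since the final sound of *efi* is /i/ (a vowel), it takes -keh, giving *efikeh*.

zusen, vesoleve, efikeh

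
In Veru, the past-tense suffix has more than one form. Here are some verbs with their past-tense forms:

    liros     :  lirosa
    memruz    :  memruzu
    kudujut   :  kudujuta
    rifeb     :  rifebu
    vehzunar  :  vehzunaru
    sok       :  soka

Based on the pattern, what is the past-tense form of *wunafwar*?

The alternation tracks the final consonant of the stem — -a when the stem ends in a voiceless consonant (*liros*, *kudujut*, *sok*); -u when the stem ends in a voiced consonant (*memruz*, *rifeb*, *vehzunar*).
*wunafwar*: final consonant = /r/, voiced → -u → *wunafwaru*.

wunafwaru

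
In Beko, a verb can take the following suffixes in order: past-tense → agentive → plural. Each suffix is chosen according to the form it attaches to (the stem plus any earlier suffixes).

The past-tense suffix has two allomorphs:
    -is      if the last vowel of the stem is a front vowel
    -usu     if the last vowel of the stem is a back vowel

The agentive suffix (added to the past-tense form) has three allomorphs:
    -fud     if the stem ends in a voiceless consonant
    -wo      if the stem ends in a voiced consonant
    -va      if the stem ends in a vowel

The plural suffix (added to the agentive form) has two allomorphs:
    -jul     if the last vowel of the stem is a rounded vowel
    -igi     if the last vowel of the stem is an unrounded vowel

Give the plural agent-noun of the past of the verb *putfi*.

putfiisfudjul

Since the last vowel of *putfi* is /i/ (a front vowel), it takes -is, giving *putfiis*.
The past-tense form *putfiis*: final sound = /s/, a voiceless consonant → -fud → *putfiisfud*.
The last vowel of the agentive form *putfiisfud* is /u/, which is a rounded vowel, so the plural suffix is -jul, giving *putfiisfudjul*.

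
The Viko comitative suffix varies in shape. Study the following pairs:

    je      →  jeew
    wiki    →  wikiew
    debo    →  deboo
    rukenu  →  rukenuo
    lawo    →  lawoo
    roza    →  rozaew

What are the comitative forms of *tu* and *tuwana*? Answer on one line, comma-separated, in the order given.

The pattern is rounding harmony: -o when the last vowel of the stem is a rounded vowel (*debo*, *rukenu*, *lawo*); -ew when the last vowel of the stem is an unrounded vowel (*je*, *wiki*, *roza*).
The last vowel of *tu* is /u/, which is a rounded vowel, so the suffix is -o, giving *tuo*.
*tuwana* — last vowel /a/ (an unrounded vowel) → -ew → *tuwanaew*.

tuo, tuwanaew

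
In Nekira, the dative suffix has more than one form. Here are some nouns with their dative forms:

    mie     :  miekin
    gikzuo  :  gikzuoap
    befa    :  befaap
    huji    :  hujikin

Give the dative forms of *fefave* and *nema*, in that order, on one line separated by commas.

Looking at the last vowel of each stem: -kin when the last vowel of the stem is a front vowel (*mie*, *huji*); -ap when the last vowel of the stem is a back vowel (*gikzuo*, *befa*).
Since the last vowel of *fefave* is /e/ (a front vowel), it takes -kin, giving *fefavekin*.
*nema* — last vowel /a/ (a back vowel) → -ap → *nemaap*.

fefavekin, nemaap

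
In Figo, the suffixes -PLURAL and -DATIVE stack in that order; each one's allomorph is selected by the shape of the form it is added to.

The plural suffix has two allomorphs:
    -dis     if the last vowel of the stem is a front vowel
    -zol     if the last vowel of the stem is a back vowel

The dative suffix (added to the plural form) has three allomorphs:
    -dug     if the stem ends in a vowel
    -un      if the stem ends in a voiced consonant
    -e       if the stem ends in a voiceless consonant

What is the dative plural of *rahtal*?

Since the last vowel of *rahtal* is /a/ (a back vowel), it takes -zol, giving *rahtalzol*.
Since the final sound of the plural form *rahtalzol* is /l/ (a voiced consonant), it takes -un, giving *rahtalzolun*.

rahtalzolun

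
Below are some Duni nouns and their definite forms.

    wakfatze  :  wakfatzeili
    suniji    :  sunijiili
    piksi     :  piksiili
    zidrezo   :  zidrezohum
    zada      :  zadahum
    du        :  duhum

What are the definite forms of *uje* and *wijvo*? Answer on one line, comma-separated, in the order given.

The suffix is conditioned by the last vowel: -ili when the last vowel of the stem is a front vowel (*wakfatze*, *suniji*, *piksi*); -hum when the last vowel of the stem is a back vowel (*zidrezo*, *zada*, *du*).
The last vowel of *uje* is /e/, which is a front vowel, so the suffix is -ili, giving *ujeili*.
The last vowel of *wijvo* is /o/, which is a back vowel, so the suffix is -hum, giving *wijvohum*.

ujeili, wijvohum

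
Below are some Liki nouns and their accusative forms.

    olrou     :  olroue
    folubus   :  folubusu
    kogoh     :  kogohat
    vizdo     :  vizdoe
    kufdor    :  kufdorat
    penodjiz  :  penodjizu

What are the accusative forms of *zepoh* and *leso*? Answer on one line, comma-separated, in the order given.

zepohat, lesoe

Looking at the final sound of each stem: -u when the stem ends in a sibilant (*folubus*, *penodjiz*); -at when the stem ends in a non-sibilant consonant (*kogoh*, *kufdor*); -e when the stem ends in a vowel (*olrou*, *vizdo*).
Since the final sound of *zepoh* is /h/ (a non-sibilant consonant), it takes -at, giving *zepohat*.
*leso*: final sound = /o/, a vowel → -e → *lesoe*.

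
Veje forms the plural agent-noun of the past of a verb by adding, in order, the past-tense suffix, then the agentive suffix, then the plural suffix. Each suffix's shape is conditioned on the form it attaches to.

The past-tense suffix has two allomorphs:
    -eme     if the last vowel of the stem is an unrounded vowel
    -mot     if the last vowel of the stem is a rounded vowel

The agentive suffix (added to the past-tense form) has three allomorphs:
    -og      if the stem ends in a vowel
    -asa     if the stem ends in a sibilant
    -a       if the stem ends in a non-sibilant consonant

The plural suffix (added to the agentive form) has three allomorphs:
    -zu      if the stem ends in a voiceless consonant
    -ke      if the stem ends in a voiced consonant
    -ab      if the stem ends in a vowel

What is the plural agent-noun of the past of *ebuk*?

ebukmotaab

*ebuk*: last vowel = /u/, a rounded vowel → -mot → *ebukmot*.
The final sound of the past-tense form *ebukmot* is /t/, which is a non-sibilant consonant, so the agentive suffix is -a, giving *ebukmota*.
Since the final sound of the agentive form *ebukmota* is /a/ (a vowel), it takes -ab, giving *ebukmotaab*.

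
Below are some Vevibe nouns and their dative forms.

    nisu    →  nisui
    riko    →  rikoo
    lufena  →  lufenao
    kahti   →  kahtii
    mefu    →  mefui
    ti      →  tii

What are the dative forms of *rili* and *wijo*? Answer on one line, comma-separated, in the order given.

rilii, wijoo

The alternation tracks the last vowel of the stem — -i when the last vowel of the stem is a high vowel (*nisu*, *kahti*, *mefu*, *ti*); -o when the last vowel of the stem is a non-high vowel (*riko*, *lufena*).
The last vowel of *rili* is /i/, which is a high vowel, so the suffix is -i, giving *rilii*.
*wijo* — last vowel /o/ (a non-high vowel) → -o → *wijoo*.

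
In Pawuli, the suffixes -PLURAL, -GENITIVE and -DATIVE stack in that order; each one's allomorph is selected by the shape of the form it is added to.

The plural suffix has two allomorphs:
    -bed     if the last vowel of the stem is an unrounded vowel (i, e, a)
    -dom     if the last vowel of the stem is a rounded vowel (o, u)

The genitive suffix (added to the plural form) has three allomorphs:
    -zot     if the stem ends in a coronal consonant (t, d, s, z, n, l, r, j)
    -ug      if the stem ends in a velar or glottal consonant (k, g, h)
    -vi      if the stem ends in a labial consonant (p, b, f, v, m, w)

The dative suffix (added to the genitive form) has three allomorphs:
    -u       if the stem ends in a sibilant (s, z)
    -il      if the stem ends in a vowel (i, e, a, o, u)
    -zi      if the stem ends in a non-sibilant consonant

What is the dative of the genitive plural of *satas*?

*satas* — last vowel /a/ (an unrounded vowel) → -bed → *satasbed*.
The final consonant of the plural form *satasbed* is /d/, which is coronal, so the genitive suffix is -zot, giving *satasbedzot*.
The genitive form *satasbedzot* — final sound /t/ (a non-sibilant consonant) → -zi → *satasbedzotzi*.

satasbedzotzi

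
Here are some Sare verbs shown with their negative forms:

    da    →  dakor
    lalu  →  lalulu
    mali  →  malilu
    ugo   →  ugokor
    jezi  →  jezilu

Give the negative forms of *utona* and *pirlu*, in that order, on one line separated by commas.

utonakor, pirlulu

The alternation tracks the last vowel of the stem — -lu when the last vowel of the stem is a high vowel (*lalu*, *mali*, *jezi*); -kor when the last vowel of the stem is a non-high vowel (*da*, *ugo*).
The last vowel of *utona* is /a/, which is a non-high vowel, so the suffix is -kor, giving *utonakor*.
*pirlu* — last vowel /u/ (a high vowel) → -lu → *pirlulu*.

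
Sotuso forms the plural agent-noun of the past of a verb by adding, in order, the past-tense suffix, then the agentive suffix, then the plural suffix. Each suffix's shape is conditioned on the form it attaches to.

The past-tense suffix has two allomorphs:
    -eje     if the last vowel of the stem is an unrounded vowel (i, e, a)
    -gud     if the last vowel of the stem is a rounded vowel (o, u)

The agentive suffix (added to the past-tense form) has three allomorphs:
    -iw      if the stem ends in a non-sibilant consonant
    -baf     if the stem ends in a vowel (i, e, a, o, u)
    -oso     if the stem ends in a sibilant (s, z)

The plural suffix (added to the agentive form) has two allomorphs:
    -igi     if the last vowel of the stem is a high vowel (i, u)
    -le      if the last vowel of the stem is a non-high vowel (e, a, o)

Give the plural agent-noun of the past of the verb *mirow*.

mirowgudiwigi

The last vowel of *mirow* is /o/, which is a rounded vowel, so the past-tense suffix is -gud, giving *mirowgud*.
The past-tense form *mirowgud*: final sound = /d/, a non-sibilant consonant → -iw → *mirowgudiw*.
The agentive form *mirowgudiw*: last vowel = /i/, a high vowel → -igi → *mirowgudiwigi*.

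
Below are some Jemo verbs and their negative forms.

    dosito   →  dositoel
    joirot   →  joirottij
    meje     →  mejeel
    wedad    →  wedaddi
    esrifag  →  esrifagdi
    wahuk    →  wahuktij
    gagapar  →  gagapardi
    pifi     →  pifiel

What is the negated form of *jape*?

Looking at the final sound of each stem: -tij when the stem ends in a voiceless consonant (*joirot*, *wahuk*); -di when the stem ends in a voiced consonant (*wedad*, *esrifag*, *gagapar*); -el when the stem ends in a vowel (*dosito*, *meje*, *pifi*).
Since the final sound of *jape* is /e/ (a vowel), it takes -el, giving *japeel*.

japeel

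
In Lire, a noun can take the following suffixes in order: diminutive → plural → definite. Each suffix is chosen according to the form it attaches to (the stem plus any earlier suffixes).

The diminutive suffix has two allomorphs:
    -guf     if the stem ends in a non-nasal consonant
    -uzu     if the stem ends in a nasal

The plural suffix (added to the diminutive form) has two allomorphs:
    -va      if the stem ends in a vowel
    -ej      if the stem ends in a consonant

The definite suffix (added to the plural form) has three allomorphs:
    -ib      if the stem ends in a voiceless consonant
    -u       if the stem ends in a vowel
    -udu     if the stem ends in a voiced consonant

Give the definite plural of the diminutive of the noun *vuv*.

vuvgufejudu

*vuv*: final consonant = /v/, non-nasal → -guf → *vuvguf*.
The final sound of the diminutive form *vuvguf* is /f/, which is a consonant, so the plural suffix is -ej, giving *vuvgufej*.
The plural form *vuvgufej*: final sound = /j/, a voiced consonant → -udu → *vuvgufejudu*.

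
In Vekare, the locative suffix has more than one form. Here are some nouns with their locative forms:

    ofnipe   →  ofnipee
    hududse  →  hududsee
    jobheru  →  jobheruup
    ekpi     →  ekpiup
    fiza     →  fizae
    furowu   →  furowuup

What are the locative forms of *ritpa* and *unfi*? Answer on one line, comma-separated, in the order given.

The alternation tracks the last vowel of the stem — -up when the last vowel of the stem is a high vowel (*jobheru*, *ekpi*, *furowu*); -e when the last vowel of the stem is a non-high vowel (*ofnipe*, *hududse*, *fiza*).
The last vowel of *ritpa* is /a/, which is a non-high vowel, so the suffix is -e, giving *ritpae*.
*unfi*: last vowel = /i/, a high vowel → -up → *unfiup*.

ritpae, unfiup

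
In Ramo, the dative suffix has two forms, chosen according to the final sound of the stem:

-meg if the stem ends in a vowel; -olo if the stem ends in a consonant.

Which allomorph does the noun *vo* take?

-meg

Since the final sound of *vo* is /o/ (a vowel), it takes -meg.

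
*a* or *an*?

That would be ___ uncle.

The indefinite article is chosen by the initial *sound* of the following word, not its spelling.
*uncle* begins with the sound /ʌ/ (u pronounced /ʌ/) — a vowel sound.
So the article is *an*: That would be an uncle.

an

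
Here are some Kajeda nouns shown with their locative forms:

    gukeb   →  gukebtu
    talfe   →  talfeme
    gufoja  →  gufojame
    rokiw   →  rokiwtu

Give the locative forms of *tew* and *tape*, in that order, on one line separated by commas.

tewtu, tapeme

The suffix is conditioned by the final sound: -tu when the stem ends in a consonant (*gukeb*, *rokiw*); -me when the stem ends in a vowel (*talfe*, *gufoja*).
The final sound of *tew* is /w/, which is a consonant, so the suffix is -tu, giving *tewtu*.
*tape* — final sound /e/ (a vowel) → -me → *tapeme*.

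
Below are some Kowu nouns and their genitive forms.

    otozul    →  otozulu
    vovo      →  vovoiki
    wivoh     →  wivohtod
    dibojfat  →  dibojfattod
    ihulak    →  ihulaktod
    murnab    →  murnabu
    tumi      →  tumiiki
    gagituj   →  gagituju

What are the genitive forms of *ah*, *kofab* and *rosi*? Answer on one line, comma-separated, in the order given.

ahtod, kofabu, rosiiki

The suffix is conditioned by the final sound: -tod when the stem ends in a voiceless consonant (*wivoh*, *dibojfat*, *ihulak*); -u when the stem ends in a voiced consonant (*otozul*, *murnab*, *gagituj*); -iki when the stem ends in a vowel (*vovo*, *tumi*).
Since the final sound of *ah* is /h/ (a voiceless consonant), it takes -tod, giving *ahtod*.
*kofab* — final sound /b/ (a voiced consonant) → -u → *kofabu*.
*rosi* — final sound /i/ (a vowel) → -iki → *rosiiki*.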